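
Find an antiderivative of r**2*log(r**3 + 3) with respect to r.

r**3*log(r**3 + 3)/3 - r**3/3 + log(r**3 + 3) + C

Let u = r**3 + 3, so du = (3*r**2) dr.
The integral becomes (1/3)·∫ log(u) du; integrate by parts with u′=log(u), dv′=du.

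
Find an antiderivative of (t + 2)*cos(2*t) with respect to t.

Use integration by parts with u = t + 2, dv = cos(2*t) dt, so v = sin(2*t)/2.
Apply parts 1 times (tabular method): alternate signs, differentiate u down to 0, integrate dv up.

t*sin(2*t)/2 + sin(2*t) + cos(2*t)/4 + C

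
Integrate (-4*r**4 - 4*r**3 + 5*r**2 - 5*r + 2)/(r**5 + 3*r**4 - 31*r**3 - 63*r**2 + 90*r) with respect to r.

Factor the denominator: r*(r - 5)*(r - 1)*(r + 3)*(r + 6).
Partial-fraction decomposition: -2054/(693*(r + 6)) + 77/(144*(r + 3)) + 3/(56*(r - 1)) - 1449/(880*(r - 5)) + 1/(45*r).
Integrate each term: A/(r−a) contributes A·log|r−a|.

log(r)/45 - 1449*log(r - 5)/880 + 3*log(r - 1)/56 + 77*log(r + 3)/144 - 2054*log(r + 6)/693 + C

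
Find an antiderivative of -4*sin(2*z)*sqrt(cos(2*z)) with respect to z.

Let u = cos(2*z), so du = (-2*sin(2*z)) dz.
Rewriting, the integral becomes 2·∫ √u du = 2·(2/3)u^(3/2).
Substituting back, u = cos(2*z).

4*cos(2*z)**(3/2)/3 + C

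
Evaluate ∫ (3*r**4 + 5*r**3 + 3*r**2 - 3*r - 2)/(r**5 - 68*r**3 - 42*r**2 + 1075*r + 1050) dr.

Factor the denominator: (r - 7)*(r - 5)*(r + 1)*(r + 5)*(r + 6).
Partial-fraction decomposition: 2932/(715*(r + 6)) - 223/(80*(r + 5)) + 1/(480*(r + 1)) - 1279/(660*(r - 5)) + 1507/(416*(r - 7)).
Integrate each term: A/(r−a) contributes A·log|r−a|.

1507*log(r - 7)/416 - 1279*log(r - 5)/660 + log(r + 1)/480 - 223*log(r + 5)/80 + 2932*log(r + 6)/715 + C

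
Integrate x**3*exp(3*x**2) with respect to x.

(3*x**2 - 1)*exp(3*x**2)/18 + C

Let u = x², du = 2x dx; rewrite as (1/2)∫ u^1·exp(3u) du.
Now integrate by parts 1 time.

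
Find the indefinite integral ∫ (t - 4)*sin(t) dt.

-t*cos(t) + sin(t) + 4*cos(t) + C

Use integration by parts with u = t - 4, dv = sin(t) dt, so v = -cos(t).
Apply parts 1 times (tabular method): alternate signs, differentiate u down to 0, integrate dv up.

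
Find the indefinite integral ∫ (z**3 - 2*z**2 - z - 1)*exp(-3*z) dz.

Use integration by parts with u = z**3 - 2*z**2 - z - 1, dv = exp(-3*z) dz, so v = -exp(-3*z)/3.
Apply parts 3 times (tabular method): alternate signs, differentiate u down to 0, integrate dv up.

(-9*z**3 + 9*z**2 + 15*z + 14)*exp(-3*z)/27 + C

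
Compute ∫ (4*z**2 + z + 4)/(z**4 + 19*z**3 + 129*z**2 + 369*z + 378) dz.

-535*log(z + 3)/144 + 142*log(z + 6)/9 - 193*log(z + 7)/16 - 37/(12*z + 36) + C

Factor the denominator: (z + 3)**2*(z + 6)*(z + 7).
Partial-fraction decomposition: -193/(16*(z + 7)) + 142/(9*(z + 6)) - 535/(144*(z + 3)) + 37/(12*(z + 3)**2).
Integrate each term; A/(z−a) gives A·log|z−a|; A/(z−a)² gives −A/(z−a).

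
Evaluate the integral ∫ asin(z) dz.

Use integration by parts with u = arcsin(z), dv = dz.
Then du = 1/sqrt(-z**2 + 1) dz.

z*asin(z) + sqrt(-z**2 + 1) + C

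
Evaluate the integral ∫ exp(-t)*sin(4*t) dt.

Let I denote the integral. Integrate by parts with u = sin(4*t), dv = exp(-t) dt, so v = -exp(-t): I = -exp(-t)*sin(4*t) + 4·∫ exp(-t)*cos(4*t) dt.
Apply parts again with u = cos(4*t), dv = exp(-t) dt: ∫ exp(-t)*cos(4*t) dt = -exp(-t)*cos(4*t) − 4·I. Substituting back brings back I: I = -exp(-t)*sin(4*t) - 4*exp(-t)*cos(4*t) − 16·I.
Solving for I: (1 + 16)·I equals the remaining terms, so I = (1/17)·(-exp(-t)*sin(4*t) - 4*exp(-t)*cos(4*t)).

-exp(-t)*sin(4*t)/17 - 4*exp(-t)*cos(4*t)/17 + C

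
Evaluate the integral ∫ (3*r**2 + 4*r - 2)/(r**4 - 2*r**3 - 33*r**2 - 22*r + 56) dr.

173*log(r - 7)/594 - log(r - 1)/18 + log(r + 2)/27 - 3*log(r + 4)/11 + C

Factor the denominator: (r - 7)*(r - 1)*(r + 2)*(r + 4).
Partial-fraction decomposition: -3/(11*(r + 4)) + 1/(27*(r + 2)) - 1/(18*(r - 1)) + 173/(594*(r - 7)).
Integrate each term: A/(r−a) contributes A·log|r−a|.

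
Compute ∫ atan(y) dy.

y*atan(y) - log(y**2 + 1)/2 + C

Use integration by parts with u = arctan(y), dv = dy.
Then du = 1/(y**2 + 1) dy.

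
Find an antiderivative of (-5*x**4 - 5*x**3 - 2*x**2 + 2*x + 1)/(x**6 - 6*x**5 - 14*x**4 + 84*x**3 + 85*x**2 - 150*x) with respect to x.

-log(x)/150 - 48451*log(x - 5)/313600 - 3*log(x - 1)/64 - 17*log(x + 2)/98 + 293*log(x + 3)/768 + 3789/(1120*x - 5600) + C

Factor the denominator: x*(x - 5)**2*(x - 1)*(x + 2)*(x + 3).
Partial-fraction decomposition: 293/(768*(x + 3)) - 17/(98*(x + 2)) - 3/(64*(x - 1)) - 48451/(313600*(x - 5)) - 3789/(1120*(x - 5)**2) - 1/(150*x).
Integrate each term; A/(x−a) gives A·log|x−a|; A/(x−a)² gives −A/(x−a).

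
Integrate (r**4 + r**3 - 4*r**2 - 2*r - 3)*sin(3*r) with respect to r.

-r**4*cos(3*r)/3 + 4*r**3*sin(3*r)/9 - r**3*cos(3*r)/3 + r**2*sin(3*r)/3 + 16*r**2*cos(3*r)/9 - 32*r*sin(3*r)/27 + 8*r*cos(3*r)/9 - 8*sin(3*r)/27 + 49*cos(3*r)/81 + C

Use integration by parts with u = r**4 + r**3 - 4*r**2 - 2*r - 3, dv = sin(3*r) dr, so v = -cos(3*r)/3.
Apply parts 4 times (tabular method): alternate signs, differentiate u down to 0, integrate dv up.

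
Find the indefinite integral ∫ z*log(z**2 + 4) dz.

z**2*log(z**2 + 4)/2 - z**2/2 + 2*log(z**2 + 4) + C

Let u = z**2 + 4, so du = (2*z) dz.
The integral becomes (1/2)·∫ log(u) du; integrate by parts with u′=log(u), dv′=du.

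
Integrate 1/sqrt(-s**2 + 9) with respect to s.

asin(s/3) + C

Substitute s = 3·sin(θ), so ds = 3·cos(θ) dθ and the radical becomes sqrt(-s**2 + 9) = 3·cos(θ) by the Pythagorean identity.
Integrate the resulting trig expression in θ, then back-substitute θ = asin(s/3), sin(θ) = s/3, cos(θ) = sqrt(-s**2 + 9)/3 (absorbing any constant into C).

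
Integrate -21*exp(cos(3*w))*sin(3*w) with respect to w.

Let u = cos(3*w), so du = (-3*sin(3*w)) dw.
Rewriting, the integral becomes 7·∫ e^u du = 7·e^u.
Substituting back, u = cos(3*w).

7*exp(cos(3*w)) + C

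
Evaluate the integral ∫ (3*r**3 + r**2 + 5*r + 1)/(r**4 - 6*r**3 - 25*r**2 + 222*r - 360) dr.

Factor the denominator: (r - 5)*(r - 4)*(r - 3)*(r + 6).
Partial-fraction decomposition: 641/(990*(r + 6)) + 53/(9*(r - 3)) - 229/(10*(r - 4)) + 213/(11*(r - 5)).
Integrate each term: A/(r−a) contributes A·log|r−a|.

213*log(r - 5)/11 - 229*log(r - 4)/10 + 53*log(r - 3)/9 + 641*log(r + 6)/990 + C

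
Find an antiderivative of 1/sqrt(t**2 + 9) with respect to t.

log(t + sqrt(t**2 + 9)) + C

Substitute t = 3·tan(θ), so dt = 3·sec(θ)^2 dθ and the radical becomes sqrt(t**2 + 9) = 3·sec(θ) by the Pythagorean identity.
Integrate the resulting trig expression in θ, then back-substitute tan(θ) = t/3, sec(θ) = sqrt(t**2 + 9)/3 (absorbing any constant into C).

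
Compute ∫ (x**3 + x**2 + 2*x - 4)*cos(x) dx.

Use integration by parts with u = x**3 + x**2 + 2*x - 4, dv = cos(x) dx, so v = sin(x).
Apply parts 3 times (tabular method): alternate signs, differentiate u down to 0, integrate dv up.

x**3*sin(x) + x**2*sin(x) + 3*x**2*cos(x) - 4*x*sin(x) + 2*x*cos(x) - 6*sin(x) - 4*cos(x) + C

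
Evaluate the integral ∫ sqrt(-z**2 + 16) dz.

Substitute z = 4·sin(θ), so dz = 4·cos(θ) dθ and the radical becomes sqrt(-z**2 + 16) = 4·cos(θ) by the Pythagorean identity.
Integrate the resulting trig expression in θ, then back-substitute θ = asin(z/4), sin(θ) = z/4, cos(θ) = sqrt(-z**2 + 16)/4 (absorbing any constant into C).

z*sqrt(-z**2 + 16)/2 + 8*asin(z/4) + C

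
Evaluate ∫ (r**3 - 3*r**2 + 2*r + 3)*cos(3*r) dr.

r**3*sin(3*r)/3 - r**2*sin(3*r) + r**2*cos(3*r)/3 + 4*r*sin(3*r)/9 - 2*r*cos(3*r)/3 + 11*sin(3*r)/9 + 4*cos(3*r)/27 + C

Use integration by parts with u = r**3 - 3*r**2 + 2*r + 3, dv = cos(3*r) dr, so v = sin(3*r)/3.
Apply parts 3 times (tabular method): alternate signs, differentiate u down to 0, integrate dv up.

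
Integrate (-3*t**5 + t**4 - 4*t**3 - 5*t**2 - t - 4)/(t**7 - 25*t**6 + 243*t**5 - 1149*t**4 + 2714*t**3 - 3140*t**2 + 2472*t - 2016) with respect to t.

-24824*log(t - 7)/375 + 1284133*log(t - 6)/21904 + 395*log(t - 4)/51 - 69*log(t - 2)/400 - 2231*log(t**2 + 1)/5818250 - 917*atan(t)/2909125 - 11543/(148*t - 888) + C

Factor the denominator: (t - 7)*(t - 6)**2*(t - 4)*(t - 2)*(t**2 + 1).
Partial-fraction decomposition: -(2231*t + 917)/(2909125*(t**2 + 1)) - 69/(400*(t - 2)) + 395/(51*(t - 4)) + 1284133/(21904*(t - 6)) + 11543/(148*(t - 6)**2) - 24824/(375*(t - 7)).
Integrate each term; A/(t−a) gives A·log|t−a|; the (Bt+D)/(t²+p²) term gives a log and an atan.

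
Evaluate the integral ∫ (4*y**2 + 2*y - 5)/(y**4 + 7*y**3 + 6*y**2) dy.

Factor the denominator: y**2*(y + 1)*(y + 6).
Partial-fraction decomposition: -127/(180*(y + 6)) - 3/(5*(y + 1)) + 47/(36*y) - 5/(6*y**2).
Integrate each term; A/(y−a) gives A·log|y−a|; A/(y−a)² gives −A/(y−a).

47*log(y)/36 - 3*log(y + 1)/5 - 127*log(y + 6)/180 + 5/(6*y) + C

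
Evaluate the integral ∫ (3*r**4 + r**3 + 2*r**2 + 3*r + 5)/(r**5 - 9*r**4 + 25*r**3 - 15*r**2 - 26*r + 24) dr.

881*log(r - 4)/30 - 151*log(r - 3)/4 + 25*log(r - 2)/2 - 7*log(r - 1)/6 + log(r + 1)/20 + C

Factor the denominator: (r - 4)*(r - 3)*(r - 2)*(r - 1)*(r + 1).
Partial-fraction decomposition: 1/(20*(r + 1)) - 7/(6*(r - 1)) + 25/(2*(r - 2)) - 151/(4*(r - 3)) + 881/(30*(r - 4)).
Integrate each term: A/(r−a) contributes A·log|r−a|.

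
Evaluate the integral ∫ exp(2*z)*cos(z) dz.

exp(2*z)*sin(z)/5 + 2*exp(2*z)*cos(z)/5 + C

Let I denote the integral. Integrate by parts with u = cos(z), dv = exp(2*z) dz, so v = exp(2*z)/2: I = exp(2*z)*cos(z)/2 + (1/2)·∫ exp(2*z)*sin(z) dz.
Apply parts again with u = sin(z), dv = exp(2*z) dz: ∫ exp(2*z)*sin(z) dz = exp(2*z)*sin(z)/2 − (1/2)·I. Substituting back brings back I: I = exp(2*z)*sin(z)/4 + exp(2*z)*cos(z)/2 − (1/4)·I.
Solving for I: (1 + 1/4)·I equals the remaining terms, so I = (4/5)·(exp(2*z)*sin(z)/4 + exp(2*z)*cos(z)/2).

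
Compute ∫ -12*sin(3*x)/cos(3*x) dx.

Let u = cos(3*x), so du = (-3*sin(3*x)) dx.
Rewriting, the integral becomes 4·∫ 1/u du = 4·log(u).
Substituting back, u = cos(3*x).

4*log(cos(3*x)) + C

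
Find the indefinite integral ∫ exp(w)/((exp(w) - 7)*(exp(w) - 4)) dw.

log(exp(w) - 7)/3 - log(exp(w) - 4)/3 + C

Let u = e^w, du = e^w dw.
The integral becomes ∫ du/((u-4)(u-7)); decompose into partial fractions.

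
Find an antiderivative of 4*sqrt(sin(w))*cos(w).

8*sin(w)**(3/2)/3 + C

Let u = sin(w), so du = (cos(w)) dw.
Rewriting, the integral becomes 4·∫ √u du = 4·(2/3)u^(3/2).
Substituting back, u = sin(w).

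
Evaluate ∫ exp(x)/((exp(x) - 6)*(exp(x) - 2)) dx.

log(exp(x) - 6)/4 - log(exp(x) - 2)/4 + C

Let u = e^x, du = e^x dx.
The integral becomes ∫ du/((u-6)(u-2)); decompose into partial fractions.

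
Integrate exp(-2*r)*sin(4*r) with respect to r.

-exp(-2*r)*sin(4*r)/10 - exp(-2*r)*cos(4*r)/5 + C

Let I denote the integral. Integrate by parts with u = sin(4*r), dv = exp(-2*r) dr, so v = -exp(-2*r)/2: I = -exp(-2*r)*sin(4*r)/2 + 2·∫ exp(-2*r)*cos(4*r) dr.
Apply parts again with u = cos(4*r), dv = exp(-2*r) dr: ∫ exp(-2*r)*cos(4*r) dr = -exp(-2*r)*cos(4*r)/2 − 2·I. Substituting back brings back I: I = -exp(-2*r)*sin(4*r)/2 - exp(-2*r)*cos(4*r) − 4·I.
Solving for I: (1 + 4)·I equals the remaining terms, so I = (1/5)·(-exp(-2*r)*sin(4*r)/2 - exp(-2*r)*cos(4*r)).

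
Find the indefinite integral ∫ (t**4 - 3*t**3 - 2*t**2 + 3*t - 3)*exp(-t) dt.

Use integration by parts with u = t**4 - 3*t**3 - 2*t**2 + 3*t - 3, dv = exp(-t) dt, so v = -exp(-t).
Apply parts 4 times (tabular method): alternate signs, differentiate u down to 0, integrate dv up.

(-t**4 - t**3 - t**2 - 5*t - 2)*exp(-t) + C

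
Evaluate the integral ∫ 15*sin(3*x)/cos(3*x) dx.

Let u = cos(3*x), so du = (-3*sin(3*x)) dx.
Rewriting, the integral becomes -5·∫ 1/u du = -5·log(u).
Substituting back, u = cos(3*x).

-5*log(cos(3*x)) + C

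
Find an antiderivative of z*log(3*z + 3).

z**2*log(3*z + 3)/2 - z**2/4 + z/2 - log(z + 1)/2 + C

Use integration by parts with u = log(3*z + 3), dv = z dz.
Then du = 3/(3*z + 3) dz and v = z**2/2.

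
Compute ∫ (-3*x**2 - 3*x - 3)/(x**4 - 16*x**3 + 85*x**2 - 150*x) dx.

Factor the denominator: x*(x - 6)*(x - 5)**2.
Partial-fraction decomposition: 537/(25*(x - 5)) + 93/(5*(x - 5)**2) - 43/(2*(x - 6)) + 1/(50*x).
Integrate each term; A/(x−a) gives A·log|x−a|; A/(x−a)² gives −A/(x−a).

log(x)/50 - 43*log(x - 6)/2 + 537*log(x - 5)/25 - 93/(5*x - 25) + C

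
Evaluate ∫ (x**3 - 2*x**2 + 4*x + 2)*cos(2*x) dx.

x**3*sin(2*x)/2 - x**2*sin(2*x) + 3*x**2*cos(2*x)/4 + 5*x*sin(2*x)/4 - x*cos(2*x) + 3*sin(2*x)/2 + 5*cos(2*x)/8 + C

Use integration by parts with u = x**3 - 2*x**2 + 4*x + 2, dv = cos(2*x) dx, so v = sin(2*x)/2.
Apply parts 3 times (tabular method): alternate signs, differentiate u down to 0, integrate dv up.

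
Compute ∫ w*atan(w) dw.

Use integration by parts with u = arctan(w), dv = w dw.
Then du = 1/(w**2 + 1) dw.

w**2*atan(w)/2 - w/2 + atan(w)/2 + C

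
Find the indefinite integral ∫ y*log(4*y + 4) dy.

y**2*log(4*y + 4)/2 - y**2/4 + y/2 - log(y + 1)/2 + C

Use integration by parts with u = log(4*y + 4), dv = y dy.
Then du = 4/(4*y + 4) dy and v = y**2/2.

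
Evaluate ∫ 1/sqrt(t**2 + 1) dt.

Substitute t = tan(θ), so dt = sec(θ)^2 dθ and the radical becomes sqrt(t**2 + 1) = sec(θ) by the Pythagorean identity.
Integrate the resulting trig expression in θ, then back-substitute tan(θ) = t, sec(θ) = sqrt(t**2 + 1) (absorbing any constant into C).

log(t + sqrt(t**2 + 1)) + C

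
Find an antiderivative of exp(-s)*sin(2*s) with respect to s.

Let I denote the integral. Integrate by parts with u = sin(2*s), dv = exp(-s) ds, so v = -exp(-s): I = -exp(-s)*sin(2*s) + 2·∫ exp(-s)*cos(2*s) ds.
Apply parts again with u = cos(2*s), dv = exp(-s) ds: ∫ exp(-s)*cos(2*s) ds = -exp(-s)*cos(2*s) − 2·I. Substituting back brings back I: I = -exp(-s)*sin(2*s) - 2*exp(-s)*cos(2*s) − 4·I.
Solving for I: (1 + 4)·I equals the remaining terms, so I = (1/5)·(-exp(-s)*sin(2*s) - 2*exp(-s)*cos(2*s)).

-exp(-s)*sin(2*s)/5 - 2*exp(-s)*cos(2*s)/5 + C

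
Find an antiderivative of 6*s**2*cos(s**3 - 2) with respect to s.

2*sin(s**3 - 2) + C

Let u = s**3 - 2, so du = (3*s**2) ds.
Rewriting, the integral becomes 2·∫ cos(u) du = 2·sin(u).
Substituting back, u = s**3 - 2.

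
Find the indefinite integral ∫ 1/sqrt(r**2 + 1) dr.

Substitute r = tan(θ), so dr = sec(θ)^2 dθ and the radical becomes sqrt(r**2 + 1) = sec(θ) by the Pythagorean identity.
Integrate the resulting trig expression in θ, then back-substitute tan(θ) = r, sec(θ) = sqrt(r**2 + 1) (absorbing any constant into C).

log(r + sqrt(r**2 + 1)) + C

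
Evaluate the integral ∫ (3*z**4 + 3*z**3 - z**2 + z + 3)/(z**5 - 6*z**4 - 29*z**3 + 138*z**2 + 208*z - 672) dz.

2731*log(z - 7)/550 - 317*log(z - 4)/112 + 73*log(z - 2)/300 - 153*log(z + 3)/350 + 559*log(z + 4)/528 + C

Factor the denominator: (z - 7)*(z - 4)*(z - 2)*(z + 3)*(z + 4).
Partial-fraction decomposition: 559/(528*(z + 4)) - 153/(350*(z + 3)) + 73/(300*(z - 2)) - 317/(112*(z - 4)) + 2731/(550*(z - 7)).
Integrate each term: A/(z−a) contributes A·log|z−a|.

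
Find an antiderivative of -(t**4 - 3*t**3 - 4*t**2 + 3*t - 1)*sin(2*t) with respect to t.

t**4*cos(2*t)/2 - t**3*sin(2*t) - 3*t**3*cos(2*t)/2 + 9*t**2*sin(2*t)/4 - 7*t**2*cos(2*t)/2 + 7*t*sin(2*t)/2 + 15*t*cos(2*t)/4 - 15*sin(2*t)/8 + 5*cos(2*t)/4 + C

Use integration by parts with u = t**4 - 3*t**3 - 4*t**2 + 3*t - 1, dv = -sin(2*t) dt, so v = cos(2*t)/2.
Apply parts 4 times (tabular method): alternate signs, differentiate u down to 0, integrate dv up.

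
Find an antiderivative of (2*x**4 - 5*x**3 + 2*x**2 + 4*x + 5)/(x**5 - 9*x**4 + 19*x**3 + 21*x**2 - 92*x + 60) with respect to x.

25*log(x - 5)/6 - 31*log(x - 3)/10 + 13*log(x - 2)/12 - log(x - 1)/3 + 11*log(x + 2)/60 + C

Factor the denominator: (x - 5)*(x - 3)*(x - 2)*(x - 1)*(x + 2).
Partial-fraction decomposition: 11/(60*(x + 2)) - 1/(3*(x - 1)) + 13/(12*(x - 2)) - 31/(10*(x - 3)) + 25/(6*(x - 5)).
Integrate each term: A/(x−a) contributes A·log|x−a|.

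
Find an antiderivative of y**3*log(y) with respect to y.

Use integration by parts with u = log(y), dv = y**3 dy.
Then du = 1/y dy and v = y**4/4.

y**4*log(y)/4 - y**4/16 + C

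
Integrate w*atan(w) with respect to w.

Use integration by parts with u = arctan(w), dv = w dw.
Then du = 1/(w**2 + 1) dw.

w**2*atan(w)/2 - w/2 + atan(w)/2 + C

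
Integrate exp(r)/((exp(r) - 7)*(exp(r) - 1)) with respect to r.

Let u = e^r, du = e^r dr.
The integral becomes ∫ du/((u-1)(u-7)); decompose into partial fractions.

log(exp(r) - 7)/6 - log(exp(r) - 1)/6 + C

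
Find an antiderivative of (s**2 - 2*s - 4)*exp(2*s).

Use integration by parts with u = s**2 - 2*s - 4, dv = exp(2*s) ds, so v = exp(2*s)/2.
Apply parts 2 times (tabular method): alternate signs, differentiate u down to 0, integrate dv up.

(2*s**2 - 6*s - 5)*exp(2*s)/4 + C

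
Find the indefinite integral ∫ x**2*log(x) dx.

Use integration by parts with u = log(x), dv = x**2 dx.
Then du = 1/x dx and v = x**3/3.

x**3*log(x)/3 - x**3/9 + C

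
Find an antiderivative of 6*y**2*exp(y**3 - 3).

Let u = y**3 - 3, so du = (3*y**2) dy.
Rewriting, the integral becomes 2·∫ e^u du = 2·e^u.
Substituting back, u = y**3 - 3.

2*exp(y**3 - 3) + C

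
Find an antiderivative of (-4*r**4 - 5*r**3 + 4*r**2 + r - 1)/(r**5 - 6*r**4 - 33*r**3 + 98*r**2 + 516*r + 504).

Factor the denominator: (r - 7)*(r - 6)*(r + 2)**2*(r + 3).
Partial-fraction decomposition: -157/(90*(r + 3)) + 4421/(5184*(r + 2)) - 11/(72*(r + 2)**2) + 6115/(576*(r - 6)) - 11117/(810*(r - 7)).
Integrate each term; A/(r−a) gives A·log|r−a|; A/(r−a)² gives −A/(r−a).

-11117*log(r - 7)/810 + 6115*log(r - 6)/576 + 4421*log(r + 2)/5184 - 157*log(r + 3)/90 + 11/(72*r + 144) + C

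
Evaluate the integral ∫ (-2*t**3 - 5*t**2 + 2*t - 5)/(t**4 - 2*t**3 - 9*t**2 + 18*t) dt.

Factor the denominator: t*(t - 3)*(t - 2)*(t + 3).
Partial-fraction decomposition: 1/(45*(t + 3)) + 37/(10*(t - 2)) - 49/(9*(t - 3)) - 5/(18*t).
Integrate each term: A/(t−a) contributes A·log|t−a|.

-5*log(t)/18 - 49*log(t - 3)/9 + 37*log(t - 2)/10 + log(t + 3)/45 + C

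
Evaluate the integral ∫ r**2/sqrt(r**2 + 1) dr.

r*sqrt(r**2 + 1)/2 - log(r + sqrt(r**2 + 1))/2 + C

Substitute r = tan(θ), so dr = sec(θ)^2 dθ and the radical becomes sqrt(r**2 + 1) = sec(θ) by the Pythagorean identity.
Integrate the resulting trig expression in θ, then back-substitute tan(θ) = r, sec(θ) = sqrt(r**2 + 1) (absorbing any constant into C).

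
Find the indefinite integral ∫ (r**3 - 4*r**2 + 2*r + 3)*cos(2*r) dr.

Use integration by parts with u = r**3 - 4*r**2 + 2*r + 3, dv = cos(2*r) dr, so v = sin(2*r)/2.
Apply parts 3 times (tabular method): alternate signs, differentiate u down to 0, integrate dv up.

r**3*sin(2*r)/2 - 2*r**2*sin(2*r) + 3*r**2*cos(2*r)/4 + r*sin(2*r)/4 - 2*r*cos(2*r) + 5*sin(2*r)/2 + cos(2*r)/8 + C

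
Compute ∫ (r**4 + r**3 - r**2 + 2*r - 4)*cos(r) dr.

r**4*sin(r) + r**3*sin(r) + 4*r**3*cos(r) - 13*r**2*sin(r) + 3*r**2*cos(r) - 4*r*sin(r) - 26*r*cos(r) + 22*sin(r) - 4*cos(r) + C

Use integration by parts with u = r**4 + r**3 - r**2 + 2*r - 4, dv = cos(r) dr, so v = sin(r).
Apply parts 4 times (tabular method): alternate signs, differentiate u down to 0, integrate dv up.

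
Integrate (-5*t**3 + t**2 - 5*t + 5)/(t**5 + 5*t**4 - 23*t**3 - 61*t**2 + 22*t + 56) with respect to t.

Factor the denominator: (t - 4)*(t - 1)*(t + 1)*(t + 2)*(t + 7).
Partial-fraction decomposition: 41/(60*(t + 7)) - 59/(90*(t + 2)) + 4/(15*(t + 1)) + 1/(36*(t - 1)) - 29/(90*(t - 4)).
Integrate each term: A/(t−a) contributes A·log|t−a|.

-29*log(t - 4)/90 + log(t - 1)/36 + 4*log(t + 1)/15 - 59*log(t + 2)/90 + 41*log(t + 7)/60 + C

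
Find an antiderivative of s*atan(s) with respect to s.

s**2*atan(s)/2 - s/2 + atan(s)/2 + C

Use integration by parts with u = arctan(s), dv = s ds.
Then du = 1/(s**2 + 1) ds.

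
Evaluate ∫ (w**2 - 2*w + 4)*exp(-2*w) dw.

Use integration by parts with u = w**2 - 2*w + 4, dv = exp(-2*w) dw, so v = -exp(-2*w)/2.
Apply parts 2 times (tabular method): alternate signs, differentiate u down to 0, integrate dv up.

(-2*w**2 + 2*w - 7)*exp(-2*w)/4 + C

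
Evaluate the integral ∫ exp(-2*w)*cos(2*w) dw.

Let I denote the integral. Integrate by parts with u = cos(2*w), dv = exp(-2*w) dw, so v = -exp(-2*w)/2: I = -exp(-2*w)*cos(2*w)/2 − ∫ exp(-2*w)*sin(2*w) dw.
Apply parts again with u = sin(2*w), dv = exp(-2*w) dw: ∫ exp(-2*w)*sin(2*w) dw = -exp(-2*w)*sin(2*w)/2 + I. Substituting back brings back I: I = exp(-2*w)*sin(2*w)/2 - exp(-2*w)*cos(2*w)/2 − I.
Solving for I: (1 + 1)·I equals the remaining terms, so I = (1/2)·(exp(-2*w)*sin(2*w)/2 - exp(-2*w)*cos(2*w)/2).

exp(-2*w)*sin(2*w)/4 - exp(-2*w)*cos(2*w)/4 + C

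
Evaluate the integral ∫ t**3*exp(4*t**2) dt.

Let u = t², du = 2t dt; rewrite as (1/2)∫ u^1·exp(4u) du.
Now integrate by parts 1 time.

(4*t**2 - 1)*exp(4*t**2)/32 + C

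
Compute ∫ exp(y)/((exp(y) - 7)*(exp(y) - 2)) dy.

log(exp(y) - 7)/5 - log(exp(y) - 2)/5 + C

Let u = e^y, du = e^y dy.
The integral becomes ∫ du/((u-7)(u-2)); decompose into partial fractions.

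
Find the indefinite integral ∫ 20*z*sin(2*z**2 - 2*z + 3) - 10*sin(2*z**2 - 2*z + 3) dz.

-5*cos(2*z**2 - 2*z + 3) + C

Let u = 2*z**2 - 2*z + 3, so du = (4*z - 2) dz.
Rewriting, the integral becomes 5·∫ sin(u) du = 5·-cos(u).
Substituting back, u = 2*z**2 - 2*z + 3.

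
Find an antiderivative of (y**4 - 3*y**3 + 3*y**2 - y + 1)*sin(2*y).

Use integration by parts with u = y**4 - 3*y**3 + 3*y**2 - y + 1, dv = sin(2*y) dy, so v = -cos(2*y)/2.
Apply parts 4 times (tabular method): alternate signs, differentiate u down to 0, integrate dv up.

-y**4*cos(2*y)/2 + y**3*sin(2*y) + 3*y**3*cos(2*y)/2 - 9*y**2*sin(2*y)/4 - 7*y*cos(2*y)/4 + 7*sin(2*y)/8 - cos(2*y)/2 + C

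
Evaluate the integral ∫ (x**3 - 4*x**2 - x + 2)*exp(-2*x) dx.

Use integration by parts with u = x**3 - 4*x**2 - x + 2, dv = exp(-2*x) dx, so v = -exp(-2*x)/2.
Apply parts 3 times (tabular method): alternate signs, differentiate u down to 0, integrate dv up.

(-4*x**3 + 10*x**2 + 14*x - 1)*exp(-2*x)/8 + C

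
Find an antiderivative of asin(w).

Use integration by parts with u = arcsin(w), dv = dw.
Then du = 1/sqrt(-w**2 + 1) dw.

w*asin(w) + sqrt(-w**2 + 1) + C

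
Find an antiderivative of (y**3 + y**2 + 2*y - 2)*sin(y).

-y**3*cos(y) + 3*y**2*sin(y) - y**2*cos(y) + 2*y*sin(y) + 4*y*cos(y) - 4*sin(y) + 4*cos(y) + C

Use integration by parts with u = y**3 + y**2 + 2*y - 2, dv = sin(y) dy, so v = -cos(y).
Apply parts 3 times (tabular method): alternate signs, differentiate u down to 0, integrate dv up.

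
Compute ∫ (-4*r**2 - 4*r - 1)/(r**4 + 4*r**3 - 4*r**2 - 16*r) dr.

Factor the denominator: r*(r - 2)*(r + 2)*(r + 4).
Partial-fraction decomposition: 49/(48*(r + 4)) - 9/(16*(r + 2)) - 25/(48*(r - 2)) + 1/(16*r).
Integrate each term: A/(r−a) contributes A·log|r−a|.

log(r)/16 - 25*log(r - 2)/48 - 9*log(r + 2)/16 + 49*log(r + 4)/48 + C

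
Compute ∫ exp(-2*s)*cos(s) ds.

Let I denote the integral. Integrate by parts with u = cos(s), dv = exp(-2*s) ds, so v = -exp(-2*s)/2: I = -exp(-2*s)*cos(s)/2 − (1/2)·∫ exp(-2*s)*sin(s) ds.
Apply parts again with u = sin(s), dv = exp(-2*s) ds: ∫ exp(-2*s)*sin(s) ds = -exp(-2*s)*sin(s)/2 + (1/2)·I. Substituting back brings back I: I = exp(-2*s)*sin(s)/4 - exp(-2*s)*cos(s)/2 − (1/4)·I.
Solving for I: (1 + 1/4)·I equals the remaining terms, so I = (4/5)·(exp(-2*s)*sin(s)/4 - exp(-2*s)*cos(s)/2).

exp(-2*s)*sin(s)/5 - 2*exp(-2*s)*cos(s)/5 + C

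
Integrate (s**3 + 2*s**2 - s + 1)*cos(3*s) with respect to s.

Use integration by parts with u = s**3 + 2*s**2 - s + 1, dv = cos(3*s) ds, so v = sin(3*s)/3.
Apply parts 3 times (tabular method): alternate signs, differentiate u down to 0, integrate dv up.

s**3*sin(3*s)/3 + 2*s**2*sin(3*s)/3 + s**2*cos(3*s)/3 - 5*s*sin(3*s)/9 + 4*s*cos(3*s)/9 + 5*sin(3*s)/27 - 5*cos(3*s)/27 + C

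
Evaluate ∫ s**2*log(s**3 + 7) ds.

Let u = s**3 + 7, so du = (3*s**2) ds.
The integral becomes (1/3)·∫ log(u) du; integrate by parts with u′=log(u), dv′=du.

s**3*log(s**3 + 7)/3 - s**3/3 + 7*log(s**3 + 7)/3 + C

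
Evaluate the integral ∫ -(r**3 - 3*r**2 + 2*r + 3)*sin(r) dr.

Use integration by parts with u = r**3 - 3*r**2 + 2*r + 3, dv = -sin(r) dr, so v = cos(r).
Apply parts 3 times (tabular method): alternate signs, differentiate u down to 0, integrate dv up.

r**3*cos(r) - 3*r**2*sin(r) - 3*r**2*cos(r) + 6*r*sin(r) - 4*r*cos(r) + 4*sin(r) + 9*cos(r) + C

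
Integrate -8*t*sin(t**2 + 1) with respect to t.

4*cos(t**2 + 1) + C

Let u = t**2 + 1, so du = (2*t) dt.
Rewriting, the integral becomes -4·∫ sin(u) du = -4·-cos(u).
Substituting back, u = t**2 + 1.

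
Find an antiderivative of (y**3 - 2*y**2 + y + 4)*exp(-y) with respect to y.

Use integration by parts with u = y**3 - 2*y**2 + y + 4, dv = exp(-y) dy, so v = -exp(-y).
Apply parts 3 times (tabular method): alternate signs, differentiate u down to 0, integrate dv up.

(-y**3 - y**2 - 3*y - 7)*exp(-y) + C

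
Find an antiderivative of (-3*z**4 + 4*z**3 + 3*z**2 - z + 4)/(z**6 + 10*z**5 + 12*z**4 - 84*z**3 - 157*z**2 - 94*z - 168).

-107*log(z - 3)/3500 + 31*log(z + 2)/125 - 484*log(z + 4)/357 + 8417*log(z + 7)/7500 + 341*log(z**2 + 1)/42500 + 219*atan(z)/10625 + C

Factor the denominator: (z - 3)*(z + 2)*(z + 4)*(z + 7)*(z**2 + 1).
Partial-fraction decomposition: (341*z + 438)/(21250*(z**2 + 1)) + 8417/(7500*(z + 7)) - 484/(357*(z + 4)) + 31/(125*(z + 2)) - 107/(3500*(z - 3)).
Integrate each term; A/(z−a) gives A·log|z−a|; the (Bz+D)/(z²+p²) term gives a log and an atan.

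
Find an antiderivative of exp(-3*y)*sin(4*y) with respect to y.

Let I denote the integral. Integrate by parts with u = sin(4*y), dv = exp(-3*y) dy, so v = -exp(-3*y)/3: I = -exp(-3*y)*sin(4*y)/3 + (4/3)·∫ exp(-3*y)*cos(4*y) dy.
Apply parts again with u = cos(4*y), dv = exp(-3*y) dy: ∫ exp(-3*y)*cos(4*y) dy = -exp(-3*y)*cos(4*y)/3 − (4/3)·I. Substituting back brings back I: I = -exp(-3*y)*sin(4*y)/3 - 4*exp(-3*y)*cos(4*y)/9 − (16/9)·I.
Solving for I: (1 + 16/9)·I equals the remaining terms, so I = (9/25)·(-exp(-3*y)*sin(4*y)/3 - 4*exp(-3*y)*cos(4*y)/9).

-3*exp(-3*y)*sin(4*y)/25 - 4*exp(-3*y)*cos(4*y)/25 + C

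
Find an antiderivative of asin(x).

x*asin(x) + sqrt(-x**2 + 1) + C

Use integration by parts with u = arcsin(x), dv = dx.
Then du = 1/sqrt(-x**2 + 1) dx.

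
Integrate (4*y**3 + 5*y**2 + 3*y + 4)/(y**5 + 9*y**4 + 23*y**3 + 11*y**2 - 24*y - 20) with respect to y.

4*log(y - 1)/27 - log(y + 1)/4 + 17*log(y + 2)/9 - 193*log(y + 5)/108 + 14/(9*y + 18) + C

Factor the denominator: (y - 1)*(y + 1)*(y + 2)**2*(y + 5).
Partial-fraction decomposition: -193/(108*(y + 5)) + 17/(9*(y + 2)) - 14/(9*(y + 2)**2) - 1/(4*(y + 1)) + 4/(27*(y - 1)).
Integrate each term; A/(y−a) gives A·log|y−a|; A/(y−a)² gives −A/(y−a).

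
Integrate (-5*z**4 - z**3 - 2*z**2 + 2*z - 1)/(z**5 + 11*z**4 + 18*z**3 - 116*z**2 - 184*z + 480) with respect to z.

-7705*log(z - 2)/18816 - 419*log(z + 4)/24 + 3061*log(z + 5)/49 - 6349*log(z + 6)/128 + 31/(112*z - 224) + C

Factor the denominator: (z - 2)**2*(z + 4)*(z + 5)*(z + 6).
Partial-fraction decomposition: -6349/(128*(z + 6)) + 3061/(49*(z + 5)) - 419/(24*(z + 4)) - 7705/(18816*(z - 2)) - 31/(112*(z - 2)**2).
Integrate each term; A/(z−a) gives A·log|z−a|; A/(z−a)² gives −A/(z−a).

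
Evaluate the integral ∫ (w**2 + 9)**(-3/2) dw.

w/(9*sqrt(w**2 + 9)) + C

Substitute w = 3·tan(θ), so dw = 3·sec(θ)^2 dθ and the radical becomes sqrt(w**2 + 9) = 3·sec(θ) by the Pythagorean identity.
Integrate the resulting trig expression in θ, then back-substitute tan(θ) = w/3, sec(θ) = sqrt(w**2 + 9)/3 (absorbing any constant into C).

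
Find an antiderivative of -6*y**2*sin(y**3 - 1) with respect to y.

2*cos(y**3 - 1) + C

Let u = y**3 - 1, so du = (3*y**2) dy.
Rewriting, the integral becomes -2·∫ sin(u) du = -2·-cos(u).
Substituting back, u = y**3 - 1.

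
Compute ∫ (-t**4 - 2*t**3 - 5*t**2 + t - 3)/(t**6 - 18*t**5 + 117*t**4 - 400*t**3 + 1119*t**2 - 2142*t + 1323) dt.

39583*log(t - 7)/121104 - 5*log(t - 3)/16 + log(t - 1)/72 - 95*log(t**2 + 9)/6728 + 89*atan(t/3)/10092 + 208/(87*t - 609) + C

Factor the denominator: (t - 7)**2*(t - 3)*(t - 1)*(t**2 + 9).
Partial-fraction decomposition: -(95*t - 89)/(3364*(t**2 + 9)) + 1/(72*(t - 1)) - 5/(16*(t - 3)) + 39583/(121104*(t - 7)) - 208/(87*(t - 7)**2).
Integrate each term; A/(t−a) gives A·log|t−a|; the (Bt+D)/(t²+p²) term gives a log and an atan.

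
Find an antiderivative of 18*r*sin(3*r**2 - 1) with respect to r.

Let u = 3*r**2 - 1, so du = (6*r) dr.
Rewriting, the integral becomes 3·∫ sin(u) du = 3·-cos(u).
Substituting back, u = 3*r**2 - 1.

-3*cos(3*r**2 - 1) + C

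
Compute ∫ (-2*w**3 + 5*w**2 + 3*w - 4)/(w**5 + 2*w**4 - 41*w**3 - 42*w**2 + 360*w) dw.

-log(w)/90 - 19*log(w - 5)/165 + 2*log(w - 3)/189 - 8*log(w + 4)/21 + 295*log(w + 6)/594 + C

Factor the denominator: w*(w - 5)*(w - 3)*(w + 4)*(w + 6).
Partial-fraction decomposition: 295/(594*(w + 6)) - 8/(21*(w + 4)) + 2/(189*(w - 3)) - 19/(165*(w - 5)) - 1/(90*w).
Integrate each term: A/(w−a) contributes A·log|w−a|.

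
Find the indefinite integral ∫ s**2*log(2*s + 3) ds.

s**3*log(2*s + 3)/3 - s**3/9 + s**2/4 - 3*s/4 + 9*log(2*s + 3)/8 + C

Use integration by parts with u = log(2*s + 3), dv = s**2 ds.
Then du = 2/(2*s + 3) ds and v = s**3/3.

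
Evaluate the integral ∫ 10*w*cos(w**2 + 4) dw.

5*sin(w**2 + 4) + C

Let u = w**2 + 4, so du = (2*w) dw.
Rewriting, the integral becomes 5·∫ cos(u) du = 5·sin(u).
Substituting back, u = w**2 + 4.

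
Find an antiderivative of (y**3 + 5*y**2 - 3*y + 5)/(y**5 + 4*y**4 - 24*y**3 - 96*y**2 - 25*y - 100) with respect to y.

Factor the denominator: (y - 5)*(y + 4)*(y + 5)*(y**2 + 1).
Partial-fraction decomposition: 2*(4*y + 1)/(221*(y**2 + 1)) + 1/(13*(y + 5)) - 11/(51*(y + 4)) + 4/(39*(y - 5)).
Integrate each term; A/(y−a) gives A·log|y−a|; the (By+D)/(y²+p²) term gives a log and an atan.

4*log(y - 5)/39 - 11*log(y + 4)/51 + log(y + 5)/13 + 4*log(y**2 + 1)/221 + 2*atan(y)/221 + C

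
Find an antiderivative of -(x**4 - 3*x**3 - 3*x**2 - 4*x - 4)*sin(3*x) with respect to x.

Use integration by parts with u = x**4 - 3*x**3 - 3*x**2 - 4*x - 4, dv = -sin(3*x) dx, so v = cos(3*x)/3.
Apply parts 4 times (tabular method): alternate signs, differentiate u down to 0, integrate dv up.

x**4*cos(3*x)/3 - 4*x**3*sin(3*x)/9 - x**3*cos(3*x) + x**2*sin(3*x) - 13*x**2*cos(3*x)/9 + 26*x*sin(3*x)/27 - 2*x*cos(3*x)/3 + 2*sin(3*x)/9 - 82*cos(3*x)/81 + C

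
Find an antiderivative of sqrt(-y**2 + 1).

Substitute y = sin(θ), so dy = cos(θ) dθ and the radical becomes sqrt(-y**2 + 1) = cos(θ) by the Pythagorean identity.
Integrate the resulting trig expression in θ, then back-substitute θ = asin(y), sin(θ) = y, cos(θ) = sqrt(-y**2 + 1) (absorbing any constant into C).

y*sqrt(-y**2 + 1)/2 + asin(y)/2 + C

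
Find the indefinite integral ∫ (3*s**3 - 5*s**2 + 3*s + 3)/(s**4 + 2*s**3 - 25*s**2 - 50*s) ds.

Factor the denominator: s*(s - 5)*(s + 2)*(s + 5).
Partial-fraction decomposition: 256/(75*(s + 5)) - 47/(42*(s + 2)) + 134/(175*(s - 5)) - 3/(50*s).
Integrate each term: A/(s−a) contributes A·log|s−a|.

-3*log(s)/50 + 134*log(s - 5)/175 - 47*log(s + 2)/42 + 256*log(s + 5)/75 + C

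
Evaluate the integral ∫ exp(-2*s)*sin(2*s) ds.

Let I denote the integral. Integrate by parts with u = sin(2*s), dv = exp(-2*s) ds, so v = -exp(-2*s)/2: I = -exp(-2*s)*sin(2*s)/2 + ∫ exp(-2*s)*cos(2*s) ds.
Apply parts again with u = cos(2*s), dv = exp(-2*s) ds: ∫ exp(-2*s)*cos(2*s) ds = -exp(-2*s)*cos(2*s)/2 − I. Substituting back brings back I: I = -exp(-2*s)*sin(2*s)/2 - exp(-2*s)*cos(2*s)/2 − I.
Solving for I: (1 + 1)·I equals the remaining terms, so I = (1/2)·(-exp(-2*s)*sin(2*s)/2 - exp(-2*s)*cos(2*s)/2).

-exp(-2*s)*sin(2*s)/4 - exp(-2*s)*cos(2*s)/4 + C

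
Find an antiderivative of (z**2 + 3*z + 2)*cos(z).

z**2*sin(z) + 3*z*sin(z) + 2*z*cos(z) + 3*cos(z) + C

Use integration by parts with u = z**2 + 3*z + 2, dv = cos(z) dz, so v = sin(z).
Apply parts 2 times (tabular method): alternate signs, differentiate u down to 0, integrate dv up.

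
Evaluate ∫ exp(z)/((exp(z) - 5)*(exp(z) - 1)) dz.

Let u = e^z, du = e^z dz.
The integral becomes ∫ du/((u-5)(u-1)); decompose into partial fractions.

log(exp(z) - 5)/4 - log(exp(z) - 1)/4 + C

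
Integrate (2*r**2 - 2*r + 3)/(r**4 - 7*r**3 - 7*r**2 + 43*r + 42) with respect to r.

29*log(r - 7)/96 - 3*log(r - 3)/16 + 7*log(r + 1)/32 - log(r + 2)/3 + C

Factor the denominator: (r - 7)*(r - 3)*(r + 1)*(r + 2).
Partial-fraction decomposition: -1/(3*(r + 2)) + 7/(32*(r + 1)) - 3/(16*(r - 3)) + 29/(96*(r - 7)).
Integrate each term: A/(r−a) contributes A·log|r−a|.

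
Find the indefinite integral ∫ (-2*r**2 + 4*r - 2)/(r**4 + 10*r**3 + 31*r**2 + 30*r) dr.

Factor the denominator: r*(r + 2)*(r + 3)*(r + 5).
Partial-fraction decomposition: 12/(5*(r + 5)) - 16/(3*(r + 3)) + 3/(r + 2) - 1/(15*r).
Integrate each term: A/(r−a) contributes A·log|r−a|.

-log(r)/15 + 3*log(r + 2) - 16*log(r + 3)/3 + 12*log(r + 5)/5 + C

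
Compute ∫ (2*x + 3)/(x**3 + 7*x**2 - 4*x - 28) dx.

Factor the denominator: (x - 2)*(x + 2)*(x + 7).
Partial-fraction decomposition: -11/(45*(x + 7)) + 1/(20*(x + 2)) + 7/(36*(x - 2)).
Integrate each term: A/(x−a) contributes A·log|x−a|.

7*log(x - 2)/36 + log(x + 2)/20 - 11*log(x + 7)/45 + C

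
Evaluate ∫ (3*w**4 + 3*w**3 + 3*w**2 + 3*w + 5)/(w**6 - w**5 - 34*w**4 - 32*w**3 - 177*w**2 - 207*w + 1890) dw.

Factor the denominator: (w - 7)*(w - 2)*(w + 3)*(w + 5)*(w**2 + 9).
Partial-fraction decomposition: -(6589*w - 76431)/(230724*(w**2 + 9)) - 1565/(5712*(w + 5)) + 37/(360*(w + 3)) - 19/(455*(w - 2)) + 1681/(6960*(w - 7)).
Integrate each term; A/(w−a) gives A·log|w−a|; the (Bw+D)/(w²+p²) term gives a log and an atan.

1681*log(w - 7)/6960 - 19*log(w - 2)/455 + 37*log(w + 3)/360 - 1565*log(w + 5)/5712 - 6589*log(w**2 + 9)/461448 + 25477*atan(w/3)/230724 + C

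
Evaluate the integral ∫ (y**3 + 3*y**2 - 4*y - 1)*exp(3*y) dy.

Use integration by parts with u = y**3 + 3*y**2 - 4*y - 1, dv = exp(3*y) dy, so v = exp(3*y)/3.
Apply parts 3 times (tabular method): alternate signs, differentiate u down to 0, integrate dv up.

(9*y**3 + 18*y**2 - 48*y + 7)*exp(3*y)/27 + C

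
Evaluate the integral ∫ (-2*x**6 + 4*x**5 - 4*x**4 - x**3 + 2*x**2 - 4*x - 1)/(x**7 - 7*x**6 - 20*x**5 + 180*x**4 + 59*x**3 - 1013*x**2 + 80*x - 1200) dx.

271333*log(x - 5)/67392 - 5169*log(x - 4)/952 + 1349*log(x + 3)/2240 - 13201*log(x + 4)/11016 - log(x**2 + 1)/4420 + 4*atan(x)/1105 + 821/(72*x - 360) + C

Factor the denominator: (x - 5)**2*(x - 4)*(x + 3)*(x + 4)*(x**2 + 1).
Partial-fraction decomposition: -(x - 8)/(2210*(x**2 + 1)) - 13201/(11016*(x + 4)) + 1349/(2240*(x + 3)) - 5169/(952*(x - 4)) + 271333/(67392*(x - 5)) - 821/(72*(x - 5)**2).
Integrate each term; A/(x−a) gives A·log|x−a|; the (Bx+D)/(x²+p²) term gives a log and an atan.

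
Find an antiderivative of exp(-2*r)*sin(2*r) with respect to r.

-exp(-2*r)*sin(2*r)/4 - exp(-2*r)*cos(2*r)/4 + C

Let I denote the integral. Integrate by parts with u = sin(2*r), dv = exp(-2*r) dr, so v = -exp(-2*r)/2: I = -exp(-2*r)*sin(2*r)/2 + ∫ exp(-2*r)*cos(2*r) dr.
Apply parts again with u = cos(2*r), dv = exp(-2*r) dr: ∫ exp(-2*r)*cos(2*r) dr = -exp(-2*r)*cos(2*r)/2 − I. Substituting back brings back I: I = -exp(-2*r)*sin(2*r)/2 - exp(-2*r)*cos(2*r)/2 − I.
Solving for I: (1 + 1)·I equals the remaining terms, so I = (1/2)·(-exp(-2*r)*sin(2*r)/2 - exp(-2*r)*cos(2*r)/2).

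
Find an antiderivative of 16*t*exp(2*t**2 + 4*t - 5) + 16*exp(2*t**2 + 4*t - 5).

Let u = 2*t**2 + 4*t - 5, so du = (4*t + 4) dt.
Rewriting, the integral becomes 4·∫ e^u du = 4·e^u.
Substituting back, u = 2*t**2 + 4*t - 5.

4*exp(2*t**2 + 4*t - 5) + C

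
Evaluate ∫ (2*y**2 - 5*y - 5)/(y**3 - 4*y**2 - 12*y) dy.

5*log(y)/12 + 37*log(y - 6)/48 + 13*log(y + 2)/16 + C

Factor the denominator: y*(y - 6)*(y + 2).
Partial-fraction decomposition: 13/(16*(y + 2)) + 37/(48*(y - 6)) + 5/(12*y).
Integrate each term: A/(y−a) contributes A·log|y−a|.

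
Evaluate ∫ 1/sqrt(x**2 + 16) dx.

Substitute x = 4·tan(θ), so dx = 4·sec(θ)^2 dθ and the radical becomes sqrt(x**2 + 16) = 4·sec(θ) by the Pythagorean identity.
Integrate the resulting trig expression in θ, then back-substitute tan(θ) = x/4, sec(θ) = sqrt(x**2 + 16)/4 (absorbing any constant into C).

log(x + sqrt(x**2 + 16)) + C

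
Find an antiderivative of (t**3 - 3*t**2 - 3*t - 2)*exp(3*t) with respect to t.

(9*t**3 - 36*t**2 - 3*t - 17)*exp(3*t)/27 + C

Use integration by parts with u = t**3 - 3*t**2 - 3*t - 2, dv = exp(3*t) dt, so v = exp(3*t)/3.
Apply parts 3 times (tabular method): alternate signs, differentiate u down to 0, integrate dv up.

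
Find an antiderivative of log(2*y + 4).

Use integration by parts with u = log(2*y + 4), dv = dy.
Then du = 2/(2*y + 4) dy and v = y.

y*log(2*y + 4) - y + 2*log(y + 2) + C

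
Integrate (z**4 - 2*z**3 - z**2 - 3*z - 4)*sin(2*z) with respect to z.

Use integration by parts with u = z**4 - 2*z**3 - z**2 - 3*z - 4, dv = sin(2*z) dz, so v = -cos(2*z)/2.
Apply parts 4 times (tabular method): alternate signs, differentiate u down to 0, integrate dv up.

-z**4*cos(2*z)/2 + z**3*sin(2*z) + z**3*cos(2*z) - 3*z**2*sin(2*z)/2 + 2*z**2*cos(2*z) - 2*z*sin(2*z) + cos(2*z) + C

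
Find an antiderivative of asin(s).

s*asin(s) + sqrt(-s**2 + 1) + C

Use integration by parts with u = arcsin(s), dv = ds.
Then du = 1/sqrt(-s**2 + 1) ds.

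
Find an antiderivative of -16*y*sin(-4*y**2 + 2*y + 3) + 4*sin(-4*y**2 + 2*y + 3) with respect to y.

-2*cos(-4*y**2 + 2*y + 3) + C

Let u = 4*y**2 - 2*y - 3, so du = (8*y - 2) dy.
Rewriting, the integral becomes 2·∫ sin(u) du = 2·-cos(u).
Substituting back, u = 4*y**2 - 2*y - 3.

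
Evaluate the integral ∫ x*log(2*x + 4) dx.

Use integration by parts with u = log(2*x + 4), dv = x dx.
Then du = 2/(2*x + 4) dx and v = x**2/2.

x**2*log(2*x + 4)/2 - x**2/4 + x - 2*log(x + 2) + C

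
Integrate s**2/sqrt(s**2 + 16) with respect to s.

s*sqrt(s**2 + 16)/2 - 8*log(s + sqrt(s**2 + 16)) + C

Substitute s = 4·tan(θ), so ds = 4·sec(θ)^2 dθ and the radical becomes sqrt(s**2 + 16) = 4·sec(θ) by the Pythagorean identity.
Integrate the resulting trig expression in θ, then back-substitute tan(θ) = s/4, sec(θ) = sqrt(s**2 + 16)/4 (absorbing any constant into C).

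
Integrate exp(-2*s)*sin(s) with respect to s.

-2*exp(-2*s)*sin(s)/5 - exp(-2*s)*cos(s)/5 + C

Let I denote the integral. Integrate by parts with u = sin(s), dv = exp(-2*s) ds, so v = -exp(-2*s)/2: I = -exp(-2*s)*sin(s)/2 + (1/2)·∫ exp(-2*s)*cos(s) ds.
Apply parts again with u = cos(s), dv = exp(-2*s) ds: ∫ exp(-2*s)*cos(s) ds = -exp(-2*s)*cos(s)/2 − (1/2)·I. Substituting back brings back I: I = -exp(-2*s)*sin(s)/2 - exp(-2*s)*cos(s)/4 − (1/4)·I.
Solving for I: (1 + 1/4)·I equals the remaining terms, so I = (4/5)·(-exp(-2*s)*sin(s)/2 - exp(-2*s)*cos(s)/4).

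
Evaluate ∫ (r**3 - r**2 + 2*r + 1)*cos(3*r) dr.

Use integration by parts with u = r**3 - r**2 + 2*r + 1, dv = cos(3*r) dr, so v = sin(3*r)/3.
Apply parts 3 times (tabular method): alternate signs, differentiate u down to 0, integrate dv up.

r**3*sin(3*r)/3 - r**2*sin(3*r)/3 + r**2*cos(3*r)/3 + 4*r*sin(3*r)/9 - 2*r*cos(3*r)/9 + 11*sin(3*r)/27 + 4*cos(3*r)/27 + C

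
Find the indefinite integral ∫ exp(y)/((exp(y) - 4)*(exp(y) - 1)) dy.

Let u = e^y, du = e^y dy.
The integral becomes ∫ du/((u-4)(u-1)); decompose into partial fractions.

log(exp(y) - 4)/3 - log(exp(y) - 1)/3 + C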